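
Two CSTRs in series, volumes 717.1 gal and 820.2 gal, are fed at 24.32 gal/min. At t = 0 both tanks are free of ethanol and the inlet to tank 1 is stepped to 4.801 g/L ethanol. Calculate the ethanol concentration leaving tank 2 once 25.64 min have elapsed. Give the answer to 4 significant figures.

0.9397 g/L

Species balance on tank i: dCᵢ/dt = (Cᵢ₋₁ − Cᵢ)/τᵢ with τᵢ = Vᵢ/Q.
τ₁ = 717.1/24.32 = 29.4860 min; τ₂ = 820.2/24.32 = 33.7253 min.
Tank 1: C₁ = C_in(1 − e^(−t/τ₁)). Tank 2 (τ₁ ≠ τ₂): C₂ = C_in[1 − (τ₁ e^(−t/τ₁) − τ₂ e^(−t/τ₂))/(τ₁ − τ₂)].
At t = 25.64: e^(−t/τ₁) = 0.419134, e^(−t/τ₂) = 0.467545.
C₂ = 4.801·[1 − (29.4860·0.419134 − 33.7253·0.467545)/(-4.23931)] = 4.801·0.195737 = 0.939733 g/L.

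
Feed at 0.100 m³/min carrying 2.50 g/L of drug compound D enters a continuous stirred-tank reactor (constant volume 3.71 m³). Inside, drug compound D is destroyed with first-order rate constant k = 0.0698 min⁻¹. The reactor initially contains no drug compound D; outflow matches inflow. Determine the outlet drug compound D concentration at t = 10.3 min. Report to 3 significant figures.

0.439 g/L

Accumulation = in − out − consumed: V dC/dt = Q C_in − Q C − k V C.
dC/dt = (Q/V) C_in − (Q/V + k) C; effective rate a = Q/V + k = 0.026954 + 0.0698 = 0.096754 min⁻¹.
C_ss = Q C_in/(Q + kV) = 0.69646 g/L; C(t) = C_ss + (C₀ − C_ss) e^(−a t).
C(10.3) = 0.69646 + (-0.69646)·e^(−0.096754·10.3) = 0.69646 + (-0.69646)·0.36914 = 0.43937 g/L.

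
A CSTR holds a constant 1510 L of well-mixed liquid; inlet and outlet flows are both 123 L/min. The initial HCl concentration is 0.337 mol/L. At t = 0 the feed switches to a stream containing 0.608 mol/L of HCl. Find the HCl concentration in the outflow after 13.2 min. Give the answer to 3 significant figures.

0.516 mol/L

Transient balance on the dissolved component: V dC/dt = Q(C_in − C).
Time constant τ = V/Q = 1510/123 = 12.276 min.
Solution: C(t) = C_in + (C₀ − C_in) e^(−t/τ).
C(13.2) = 0.608 + (0.337 − 0.608)·e^(−13.2/12.276) = 0.608 + (-0.27100)·0.34122 = 0.51553 mol/L.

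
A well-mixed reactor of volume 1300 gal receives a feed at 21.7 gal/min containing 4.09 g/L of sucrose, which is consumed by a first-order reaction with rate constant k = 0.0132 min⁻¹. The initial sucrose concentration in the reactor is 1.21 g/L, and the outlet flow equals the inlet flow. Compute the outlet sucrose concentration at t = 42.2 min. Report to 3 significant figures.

1.98 g/L

V dC/dt = Q(C_in − C) − k V C.
dC/dt = (Q/V) C_in − (Q/V + k) C; effective rate a = Q/V + k = 0.016692 + 0.0132 = 0.029892 min⁻¹.
C_ss = Q C_in/(Q + kV) = 2.2839 g/L; C(t) = C_ss + (C₀ − C_ss) e^(−a t).
C(42.2) = 2.2839 + (-1.0739)·e^(−0.029892·42.2) = 2.2839 + (-1.0739)·0.28324 = 1.9797 g/L.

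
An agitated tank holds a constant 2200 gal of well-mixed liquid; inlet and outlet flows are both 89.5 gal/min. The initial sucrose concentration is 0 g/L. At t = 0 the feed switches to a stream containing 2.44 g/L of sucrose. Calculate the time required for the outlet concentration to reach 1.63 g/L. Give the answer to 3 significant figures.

27.1 min

Accumulation = in − out for the solute gives V dC/dt = Q(C_in − C), so τ = V/Q = 24.581 min.
C(t) = C_in + (C₀ − C_in) e^(−t/τ). Set C = 1.63 and solve for t:
e^(−t/τ) = (C − C_in)/(C₀ − C_in) = (1.63 − 2.44)/(0 − 2.44) = 0.33197
t = −τ ln(…) = 24.581 × 1.1027 = 27.106 min.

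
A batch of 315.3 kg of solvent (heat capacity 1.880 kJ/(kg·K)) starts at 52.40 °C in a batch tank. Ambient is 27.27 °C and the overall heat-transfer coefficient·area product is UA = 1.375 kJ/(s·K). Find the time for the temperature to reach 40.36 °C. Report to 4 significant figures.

Energy balance: M c_p dT/dt = −UA(T − T_amb).
τ = M c_p/UA = 431.101 s; T_ss = T_amb = 27.2700 °C.
T(t) = T_ss + (T₀ − T_ss)e^(−t/τ); set T = 40.36:
t = −τ ln[(T − T_ss)/(T₀ − T_ss)] = −431.101 · ln(0.520891) = 281.170 s.

281.2 s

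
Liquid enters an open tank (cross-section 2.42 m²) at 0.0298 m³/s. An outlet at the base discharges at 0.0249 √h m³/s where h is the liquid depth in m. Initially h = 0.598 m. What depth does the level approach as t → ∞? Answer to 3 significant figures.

1.43 m

Level balance: A dh/dt = 0.0298 − 0.0249 √h. Setting dh/dt = 0:
Q_in = 0.0249 √h_ss ⇒ √h_ss = 0.0298/0.0249 = 1.1968.
h_ss = 1.1968² = 1.4323 m. (Since h₀ = 0.598 m < h_ss, the level will rise toward this value.)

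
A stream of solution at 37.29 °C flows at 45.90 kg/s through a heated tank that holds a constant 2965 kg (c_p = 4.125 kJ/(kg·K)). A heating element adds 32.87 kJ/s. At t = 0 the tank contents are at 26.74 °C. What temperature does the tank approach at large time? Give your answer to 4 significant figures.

Unsteady energy balance on the tank contents: M c_p dT/dt = ṁ c_p (T_in − T) + 32.87.
At steady state dT/dt = 0 ⇒ T_ss = T_in + Q̇/(ṁ c_p) = 37.29 + 32.87/(45.90·4.125) = 37.4636 °C.

37.46 °C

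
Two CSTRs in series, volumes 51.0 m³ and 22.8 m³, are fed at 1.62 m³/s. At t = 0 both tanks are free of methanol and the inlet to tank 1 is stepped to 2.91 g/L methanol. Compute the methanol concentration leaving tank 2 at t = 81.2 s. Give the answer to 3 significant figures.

2.52 g/L

Time constants: τᵢ = Vᵢ/Q for each well-mixed tank.
τ₁ = 51.0/1.62 = 31.481 s; τ₂ = 22.8/1.62 = 14.074 s.
Solving the cascade with C₁(0)=C₂(0)=0 gives C₂(t) = C_in[1 − (τ₁ e^(−t/τ₁) − τ₂ e^(−t/τ₂))/(τ₁ − τ₂)].
At t = 81.2: e^(−t/τ₁) = 0.075828, e^(−t/τ₂) = 0.0031214.
C₂ = 2.91·[1 − (31.481·0.075828 − 14.074·0.0031214)/(17.407)] = 2.91·0.86539 = 2.5183 g/L.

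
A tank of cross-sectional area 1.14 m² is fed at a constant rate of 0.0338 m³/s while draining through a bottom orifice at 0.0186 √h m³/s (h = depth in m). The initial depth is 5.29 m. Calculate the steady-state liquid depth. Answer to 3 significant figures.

A dh/dt = Q_in − 0.0186 √h. Steady state requires inflow = outflow:
Q_in = 0.0186 √h_ss ⇒ √h_ss = 0.0338/0.0186 = 1.8172.
h_ss = 1.8172² = 3.3022 m. (Since h₀ = 5.29 m > h_ss, the level will fall toward this value.)

3.30 m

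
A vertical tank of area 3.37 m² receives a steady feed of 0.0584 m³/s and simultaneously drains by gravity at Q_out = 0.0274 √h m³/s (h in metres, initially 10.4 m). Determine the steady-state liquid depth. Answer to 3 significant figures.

Level balance: A dh/dt = 0.0584 − 0.0274 √h. Setting dh/dt = 0:
Q_in = 0.0274 √h_ss ⇒ √h_ss = 0.0584/0.0274 = 2.1314.
h_ss = 2.1314² = 4.5428 m. (Since h₀ = 10.4 m > h_ss, the level will fall toward this value.)

4.54 m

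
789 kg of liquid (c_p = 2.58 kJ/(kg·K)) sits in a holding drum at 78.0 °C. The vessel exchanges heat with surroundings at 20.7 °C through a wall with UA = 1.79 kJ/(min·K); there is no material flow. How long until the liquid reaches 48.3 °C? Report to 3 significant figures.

831 min

Lumped-capacitance energy balance: M c_p dT/dt = UA(T_amb − T).
τ = M c_p/UA = 1137.2 min; T_ss = T_amb = 20.700 °C.
T(t) = T_ss + (T₀ − T_ss)e^(−t/τ); set T = 48.3:
t = −τ ln[(T − T_ss)/(T₀ − T_ss)] = −1137.2 · ln(0.48168) = 830.72 min.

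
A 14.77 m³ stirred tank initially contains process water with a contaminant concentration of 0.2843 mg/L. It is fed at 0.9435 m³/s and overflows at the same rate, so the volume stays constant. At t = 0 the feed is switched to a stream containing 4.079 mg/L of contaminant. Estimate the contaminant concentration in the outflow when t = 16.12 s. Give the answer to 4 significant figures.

2.724 mg/L

Mass balance on the solute (V constant): V dC/dt = Q(C_in − C).
So dC/dt = (C_in − C)/τ with τ = V/Q = 14.77/0.9435 = 15.6545 s.
This is linear first-order; C(t) = C_in + (C₀ − C_in) e^(−t/τ).
C(16.12) = 4.079 + (0.2843 − 4.079)·e^(−16.12/15.6545) = 4.079 + (-3.79470)·0.357101 = 2.72391 mg/L.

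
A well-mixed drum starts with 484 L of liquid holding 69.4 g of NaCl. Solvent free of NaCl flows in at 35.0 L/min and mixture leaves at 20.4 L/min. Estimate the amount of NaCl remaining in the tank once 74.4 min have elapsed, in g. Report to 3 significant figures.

Let m(t) be the amount of NaCl. Volume: V(t) = V₀ + (Q_in − Q_out) t = 484 + 14.600 t; V(74.4) = 1570.2 L.
Solute balance: dm/dt = 0 − Q_out C = −Q_out m/V(t).
Separate: dm/m = −Q_out dt/V(t) ⇒ ln(m/m₀) = −(Q_out/(Q_in−Q_out)) ln(V/V₀).
m = m₀ (V₀/V)^(Q_out/(Q_in−Q_out)) = 69.4 × (484/1570.2)^(1.3973) = 13.403 g.

13.4 g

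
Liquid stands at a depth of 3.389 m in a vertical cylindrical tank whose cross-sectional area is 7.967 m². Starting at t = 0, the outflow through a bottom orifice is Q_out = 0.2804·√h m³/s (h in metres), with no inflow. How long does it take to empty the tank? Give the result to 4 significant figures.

104.6 s

With no inflow, A dh/dt = −0.2804 √h.
Separate and integrate: 2(√h − √h₀) = −(0.2804/A) t.
Tank is empty when √h = 0: t_empty = 2A√h₀/0.2804.
t_empty = 2·7.967·√3.389/0.2804 = 15.9340·1.84092/0.2804 = 104.612 s.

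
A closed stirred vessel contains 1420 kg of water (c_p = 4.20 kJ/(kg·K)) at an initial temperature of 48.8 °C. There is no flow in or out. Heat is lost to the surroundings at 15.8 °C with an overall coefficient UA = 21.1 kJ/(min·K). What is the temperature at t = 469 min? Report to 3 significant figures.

M c_p dT/dt = −UA(T − T_amb).
dT/dt = (T_ss − T)/τ with T_ss = T_amb = 15.800 °C, τ = M c_p/UA = 1420·4.20/21.1 = 282.65 min.
This is linear first-order; T(t) = T_ss + (T₀ − T_ss) e^(−t/τ).
T(469) = 15.800 + (33.000)·0.19028 = 22.079 °C.

22.1 °C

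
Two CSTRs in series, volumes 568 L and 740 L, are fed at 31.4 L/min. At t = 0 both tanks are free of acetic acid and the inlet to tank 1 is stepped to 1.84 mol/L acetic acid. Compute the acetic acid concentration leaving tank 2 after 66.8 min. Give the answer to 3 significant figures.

1.53 mol/L

Each tank obeys Vᵢ dCᵢ/dt = Q(Cᵢ₋₁ − Cᵢ), so τᵢ = Vᵢ/Q.
τ₁ = 568/31.4 = 18.089 min; τ₂ = 740/31.4 = 23.567 min.
Tank 1: C₁ = C_in(1 − e^(−t/τ₁)). Tank 2 (τ₁ ≠ τ₂): C₂ = C_in[1 − (τ₁ e^(−t/τ₁) − τ₂ e^(−t/τ₂))/(τ₁ − τ₂)].
At t = 66.8: e^(−t/τ₁) = 0.024902, e^(−t/τ₂) = 0.058749.
C₂ = 1.84·[1 − (18.089·0.024902 − 23.567·0.058749)/(-5.4777)] = 1.84·0.82948 = 1.5262 mol/L.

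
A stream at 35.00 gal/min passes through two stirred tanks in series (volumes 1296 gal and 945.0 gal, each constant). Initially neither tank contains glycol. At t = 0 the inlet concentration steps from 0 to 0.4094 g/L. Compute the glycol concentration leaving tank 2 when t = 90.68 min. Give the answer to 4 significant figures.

0.3172 g/L

Species balance on tank i: dCᵢ/dt = (Cᵢ₋₁ − Cᵢ)/τᵢ with τᵢ = Vᵢ/Q.
τ₁ = 1296/35.00 = 37.0286 min; τ₂ = 945.0/35.00 = 27.0000 min.
Solving the cascade with C₁(0)=C₂(0)=0 gives C₂(t) = C_in[1 − (τ₁ e^(−t/τ₁) − τ₂ e^(−t/τ₂))/(τ₁ − τ₂)].
At t = 90.68: e^(−t/τ₁) = 0.0863869, e^(−t/τ₂) = 0.0347868.
C₂ = 0.4094·[1 − (37.0286·0.0863869 − 27.0000·0.0347868)/(10.0286)] = 0.4094·0.774690 = 0.317158 g/L.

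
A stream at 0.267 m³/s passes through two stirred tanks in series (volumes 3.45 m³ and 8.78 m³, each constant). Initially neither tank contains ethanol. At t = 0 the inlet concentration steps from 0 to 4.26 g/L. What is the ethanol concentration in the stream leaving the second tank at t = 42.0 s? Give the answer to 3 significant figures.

2.41 g/L

Each tank obeys Vᵢ dCᵢ/dt = Q(Cᵢ₋₁ − Cᵢ), so τᵢ = Vᵢ/Q.
τ₁ = 3.45/0.267 = 12.921 s; τ₂ = 8.78/0.267 = 32.884 s.
Solving the cascade with C₁(0)=C₂(0)=0 gives C₂(t) = C_in[1 − (τ₁ e^(−t/τ₁) − τ₂ e^(−t/τ₂))/(τ₁ − τ₂)].
At t = 42.0: e^(−t/τ₁) = 0.038757, e^(−t/τ₂) = 0.27881.
C₂ = 4.26·[1 − (12.921·0.038757 − 32.884·0.27881)/(-19.963)] = 4.26·0.56581 = 2.4103 g/L.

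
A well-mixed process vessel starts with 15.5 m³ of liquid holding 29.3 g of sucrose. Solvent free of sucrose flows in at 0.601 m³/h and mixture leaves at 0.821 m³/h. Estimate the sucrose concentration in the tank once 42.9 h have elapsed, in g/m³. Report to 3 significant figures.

0.145 g/m³

Let m(t) be the amount of sucrose. Volume: V(t) = V₀ + (Q_in − Q_out) t = 15.5 − 0.22000 t; V(42.9) = 6.0620 m³.
No sucrose enters, so dm/dt = −Q_out · (m/V).
dm/m = −Q_out dt/(V₀ − 0.22000 t); integrating gives ln(m/m₀) = −(Q_out/(Q_in−Q_out)) ln(V/V₀).
m = m₀ (V₀/V)^(Q_out/(Q_in−Q_out)) = 29.3 × (15.5/6.0620)^(-3.7318) = 0.88175 g.
C = m/V = 0.88175/6.0620 = 0.14546 g/m³.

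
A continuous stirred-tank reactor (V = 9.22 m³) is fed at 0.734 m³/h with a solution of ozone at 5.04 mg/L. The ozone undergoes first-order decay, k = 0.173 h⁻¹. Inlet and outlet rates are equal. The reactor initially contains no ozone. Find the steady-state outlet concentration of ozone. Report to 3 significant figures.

1.59 mg/L

V dC/dt = Q(C_in − C) − k V C.
Steady state (dC/dt = 0): C_ss = Q C_in/(Q + kV) = C_in/(1 + kV/Q).
C_ss = 0.734·5.04/(0.734 + 0.173·9.22) = 3.6994/2.3291 = 1.5883 mg/L.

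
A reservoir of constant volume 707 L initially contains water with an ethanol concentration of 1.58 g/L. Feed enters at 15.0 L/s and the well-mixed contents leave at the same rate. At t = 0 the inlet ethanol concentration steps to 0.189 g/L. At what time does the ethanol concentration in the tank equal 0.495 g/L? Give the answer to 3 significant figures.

Unsteady species balance (constant V, well mixed): V dC/dt = Q(C_in − C), so τ = V/Q = 47.133 s.
C(t) = C_in + (C₀ − C_in) e^(−t/τ). Set C = 0.495 and solve for t:
e^(−t/τ) = (C − C_in)/(C₀ − C_in) = (0.495 − 0.189)/(1.58 − 0.189) = 0.21999
t = −τ ln(…) = 47.133 × 1.5142 = 71.369 s.

71.4 s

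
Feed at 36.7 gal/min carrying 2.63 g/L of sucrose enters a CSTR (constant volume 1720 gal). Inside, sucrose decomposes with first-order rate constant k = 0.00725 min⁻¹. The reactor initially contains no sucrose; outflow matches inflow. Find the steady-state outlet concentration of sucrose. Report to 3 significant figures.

1.96 g/L

Species balance: V dC/dt = Q C_in − Q C − k V C.
At steady state: 0 = Q C_in − (Q + kV) C_ss, so C_ss = Q C_in/(Q + kV).
C_ss = 36.7·2.63/(36.7 + 0.00725·1720) = 96.521/49.170 = 1.9630 g/L.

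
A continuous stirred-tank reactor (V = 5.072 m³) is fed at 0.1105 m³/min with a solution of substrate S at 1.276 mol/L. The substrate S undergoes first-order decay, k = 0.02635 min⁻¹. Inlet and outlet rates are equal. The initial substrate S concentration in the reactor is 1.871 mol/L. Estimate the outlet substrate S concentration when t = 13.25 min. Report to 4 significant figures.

Species balance: V dC/dt = Q C_in − Q C − k V C.
This is linear with rate a = Q/V + k = 0.0481363 min⁻¹.
C_ss = Q C_in/(Q + kV) = 0.577512 mol/L; C(t) = C_ss + (C₀ − C_ss) e^(−a t).
C(13.25) = 0.577512 + (1.29349)·e^(−0.0481363·13.25) = 0.577512 + (1.29349)·0.528451 = 1.26106 mol/L.

1.261 mol/L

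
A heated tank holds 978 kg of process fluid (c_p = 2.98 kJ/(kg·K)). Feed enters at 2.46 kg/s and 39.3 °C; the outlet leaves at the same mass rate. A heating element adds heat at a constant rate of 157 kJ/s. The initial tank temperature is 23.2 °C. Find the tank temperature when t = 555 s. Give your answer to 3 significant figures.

51.4 °C

M c_p dT/dt = ṁ c_p (T_in − T) + Q̇.
Rearrange: dT/dt = (T_ss − T)/τ with τ = M/ṁ = 397.56 s and T_ss = T_in + Q̇/(ṁ c_p) = 60.716 °C.
Solution: T(t) = T_ss + (T₀ − T_ss) e^(−t/τ).
T(555) = 60.716 + (-37.516)·e^(−555/397.56) = 60.716 + (-37.516)·0.24758 = 51.428 °C.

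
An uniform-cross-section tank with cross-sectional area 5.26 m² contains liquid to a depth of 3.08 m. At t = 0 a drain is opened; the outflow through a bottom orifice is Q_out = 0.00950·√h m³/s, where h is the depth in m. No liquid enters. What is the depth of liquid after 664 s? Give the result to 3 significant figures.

With no inflow, A dh/dt = −0.00950 √h.
Separate and integrate: 2(√h − √h₀) = −(0.00950/A) t.
√h = √3.08 − 0.00950·664/(2·5.26) = 1.7550 − 0.59962 = 1.1554.
h = 1.1554² = 1.3349 m.

1.33 m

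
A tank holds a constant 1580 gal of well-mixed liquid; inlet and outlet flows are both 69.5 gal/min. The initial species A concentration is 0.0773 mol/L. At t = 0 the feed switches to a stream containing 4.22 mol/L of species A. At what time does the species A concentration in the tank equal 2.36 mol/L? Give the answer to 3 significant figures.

Species balance: V dC/dt = Q(C_in − C) ⇒ τ = V/Q = 22.734 min.
C(t) = C_in + (C₀ − C_in) e^(−t/τ). Set C = 2.36 and solve for t:
e^(−t/τ) = (C − C_in)/(C₀ − C_in) = (2.36 − 4.22)/(0.0773 − 4.22) = 0.44898
t = −τ ln(…) = 22.734 × 0.80077 = 18.205 min.

18.2 min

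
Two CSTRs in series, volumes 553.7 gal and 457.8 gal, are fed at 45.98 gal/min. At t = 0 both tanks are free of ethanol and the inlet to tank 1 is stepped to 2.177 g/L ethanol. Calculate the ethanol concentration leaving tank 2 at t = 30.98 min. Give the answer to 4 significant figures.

1.680 g/L

Each tank obeys Vᵢ dCᵢ/dt = Q(Cᵢ₋₁ − Cᵢ), so τᵢ = Vᵢ/Q.
τ₁ = 553.7/45.98 = 12.0422 min; τ₂ = 457.8/45.98 = 9.95650 min.
Tank 1: C₁ = C_in(1 − e^(−t/τ₁)). Tank 2 (τ₁ ≠ τ₂): C₂ = C_in[1 − (τ₁ e^(−t/τ₁) − τ₂ e^(−t/τ₂))/(τ₁ − τ₂)].
At t = 30.98: e^(−t/τ₁) = 0.0763352, e^(−t/τ₂) = 0.0445326.
C₂ = 2.177·[1 − (12.0422·0.0763352 − 9.95650·0.0445326)/(2.08569)] = 2.177·0.771848 = 1.68031 g/L.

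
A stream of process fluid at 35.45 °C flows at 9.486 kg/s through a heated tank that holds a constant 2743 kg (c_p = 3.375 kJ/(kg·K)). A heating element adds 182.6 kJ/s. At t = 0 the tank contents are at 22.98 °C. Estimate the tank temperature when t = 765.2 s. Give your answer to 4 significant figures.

First-law balance (no shaft work): M c_p dT/dt = ṁ c_p (T_in − T) + 182.6.
τ = M/ṁ = 289.163 s; T_ss = T_in + Q̇/(ṁ c_p) = 35.45 + 182.6/(9.486·3.375) = 41.1535 °C.
This is linear first-order; T(t) = T_ss + (T₀ − T_ss) e^(−t/τ).
T(765.2) = 41.1535 + (-18.1735)·e^(−765.2/289.163) = 41.1535 + (-18.1735)·0.0709160 = 39.8647 °C.

39.86 °C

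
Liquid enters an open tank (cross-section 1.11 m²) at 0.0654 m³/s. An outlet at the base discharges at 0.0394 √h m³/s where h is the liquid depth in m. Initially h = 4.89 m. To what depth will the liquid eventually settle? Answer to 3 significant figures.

2.76 m

Level balance: A dh/dt = 0.0654 − 0.0394 √h. Setting dh/dt = 0:
Q_in = 0.0394 √h_ss ⇒ √h_ss = 0.0654/0.0394 = 1.6599.
h_ss = 1.6599² = 2.7553 m. (Since h₀ = 4.89 m > h_ss, the level will fall toward this value.)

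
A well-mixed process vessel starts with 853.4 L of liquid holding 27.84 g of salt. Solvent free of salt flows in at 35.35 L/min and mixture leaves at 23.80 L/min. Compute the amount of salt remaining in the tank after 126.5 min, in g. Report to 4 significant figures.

Let m(t) be the amount of salt. Volume: V(t) = V₀ + (Q_in − Q_out) t = 853.4 + 11.5500 t; V(126.5) = 2314.47 L.
No salt enters, so dm/dt = −Q_out · (m/V).
Separate: dm/m = −Q_out dt/V(t) ⇒ ln(m/m₀) = −(Q_out/(Q_in−Q_out)) ln(V/V₀).
m = m₀ (V₀/V)^(Q_out/(Q_in−Q_out)) = 27.84 × (853.4/2314.47)^(2.06061) = 3.56294 g.

3.563 g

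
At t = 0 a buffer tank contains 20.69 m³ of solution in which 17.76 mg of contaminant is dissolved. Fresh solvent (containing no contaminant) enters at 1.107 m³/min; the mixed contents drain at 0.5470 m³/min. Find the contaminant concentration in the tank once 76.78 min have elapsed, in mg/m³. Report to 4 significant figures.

Let m(t) be the amount of contaminant. Volume: V(t) = V₀ + (Q_in − Q_out) t = 20.69 + 0.560000 t; V(76.78) = 63.6868 m³.
Solute balance: dm/dt = 0 − Q_out C = −Q_out m/V(t).
Separate: dm/m = −Q_out dt/V(t) ⇒ ln(m/m₀) = −(Q_out/(Q_in−Q_out)) ln(V/V₀).
m = m₀ (V₀/V)^(Q_out/(Q_in−Q_out)) = 17.76 × (20.69/63.6868)^(0.976786) = 5.92228 mg.
C = m/V = 5.92228/63.6868 = 0.0929908 mg/m³.

0.09299 mg/m³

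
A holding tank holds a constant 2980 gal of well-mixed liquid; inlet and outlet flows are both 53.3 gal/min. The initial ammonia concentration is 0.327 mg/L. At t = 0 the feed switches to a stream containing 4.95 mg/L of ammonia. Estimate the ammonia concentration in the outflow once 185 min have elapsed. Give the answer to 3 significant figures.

4.78 mg/L

Transient balance on the dissolved component: V dC/dt = Q(C_in − C).
Rewrite as dC/dt + C/τ = C_in/τ, τ = V/Q = 55.910 min.
Integrating: C(t) = C_in + (C₀ − C_in) e^(−t/τ).
C(185) = 4.95 + (0.327 − 4.95)·e^(−185/55.910) = 4.95 + (-4.6230)·0.036557 = 4.7810 mg/L.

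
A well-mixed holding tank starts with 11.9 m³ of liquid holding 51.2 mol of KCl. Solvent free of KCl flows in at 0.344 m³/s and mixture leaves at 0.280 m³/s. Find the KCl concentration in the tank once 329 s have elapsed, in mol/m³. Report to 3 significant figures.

Let m(t) be the amount of KCl. Volume: V(t) = V₀ + (Q_in − Q_out) t = 11.9 + 0.064000 t; V(329) = 32.956 m³.
No KCl enters, so dm/dt = −Q_out · (m/V).
Separate: dm/m = −Q_out dt/V(t) ⇒ ln(m/m₀) = −(Q_out/(Q_in−Q_out)) ln(V/V₀).
m = m₀ (V₀/V)^(Q_out/(Q_in−Q_out)) = 51.2 × (11.9/32.956)^(4.3750) = 0.59405 mol.
C = m/V = 0.59405/32.956 = 0.018026 mol/m³.

0.0180 mol/m³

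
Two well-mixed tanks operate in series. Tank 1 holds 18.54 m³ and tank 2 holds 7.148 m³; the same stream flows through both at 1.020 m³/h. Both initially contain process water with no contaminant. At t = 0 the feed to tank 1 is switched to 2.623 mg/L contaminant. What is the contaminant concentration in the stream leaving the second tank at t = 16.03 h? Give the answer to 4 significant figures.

Time constants: τᵢ = Vᵢ/Q for each well-mixed tank.
τ₁ = 18.54/1.020 = 18.1765 h; τ₂ = 7.148/1.020 = 7.00784 h.
Solving the cascade with C₁(0)=C₂(0)=0 gives C₂(t) = C_in[1 − (τ₁ e^(−t/τ₁) − τ₂ e^(−t/τ₂))/(τ₁ − τ₂)].
At t = 16.03: e^(−t/τ₁) = 0.413992, e^(−t/τ₂) = 0.101526.
C₂ = 2.623·[1 − (18.1765·0.413992 − 7.00784·0.101526)/(11.1686)] = 2.623·0.389949 = 1.02284 mg/L.

1.023 mg/L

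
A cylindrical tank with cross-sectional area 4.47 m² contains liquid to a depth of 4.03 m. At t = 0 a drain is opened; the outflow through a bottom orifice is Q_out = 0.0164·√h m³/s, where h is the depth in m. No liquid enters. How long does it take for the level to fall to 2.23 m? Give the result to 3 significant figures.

With no inflow, A dh/dt = −0.0164 √h.
Separate and integrate: 2(√h − √h₀) = −(0.0164/A) t.
t = 2A(√h₀ − √h)/0.0164 = 2·4.47·(√4.03 − √2.23)/0.0164
  = 8.9400 × (2.0075 − 1.4933) / 0.0164 = 280.28 s.

280 s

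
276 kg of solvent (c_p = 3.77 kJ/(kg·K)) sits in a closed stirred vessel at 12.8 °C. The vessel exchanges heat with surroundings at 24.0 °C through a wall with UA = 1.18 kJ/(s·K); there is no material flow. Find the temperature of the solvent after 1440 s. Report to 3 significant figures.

Unsteady energy balance on the tank contents: M c_p dT/dt = −UA(T − T_amb).
dT/dt = (T_ss − T)/τ with T_ss = T_amb = 24.000 °C, τ = M c_p/UA = 276·3.77/1.18 = 881.80 s.
Solution: T(t) = T_ss + (T₀ − T_ss) e^(−t/τ).
T(1440) = 24.000 + (-11.200)·0.19534 = 21.812 °C.

21.8 °C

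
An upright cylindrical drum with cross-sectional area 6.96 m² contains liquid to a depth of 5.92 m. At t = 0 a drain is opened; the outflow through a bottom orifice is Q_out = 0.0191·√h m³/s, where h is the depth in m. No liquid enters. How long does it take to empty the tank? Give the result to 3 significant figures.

Accumulation of liquid (constant cross-section A): A dh/dt = −0.0191 √h.
Separate and integrate: 2(√h − √h₀) = −(0.0191/A) t.
Tank is empty when √h = 0: t_empty = 2A√h₀/0.0191.
t_empty = 2·6.96·√5.92/0.0191 = 13.920·2.4331/0.0191 = 1773.2 s.

1770 s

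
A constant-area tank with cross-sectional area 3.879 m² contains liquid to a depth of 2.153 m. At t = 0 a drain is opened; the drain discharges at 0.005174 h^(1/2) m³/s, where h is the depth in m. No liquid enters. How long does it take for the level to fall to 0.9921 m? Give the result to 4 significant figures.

706.6 s

A dh/dt = −Q_out = −0.005174 √h.
Separate and integrate: 2(√h − √h₀) = −(0.005174/A) t.
t = 2A(√h₀ − √h)/0.005174 = 2·3.879·(√2.153 − √0.9921)/0.005174
  = 7.75800 × (1.46731 − 0.996042) / 0.005174 = 706.629 s.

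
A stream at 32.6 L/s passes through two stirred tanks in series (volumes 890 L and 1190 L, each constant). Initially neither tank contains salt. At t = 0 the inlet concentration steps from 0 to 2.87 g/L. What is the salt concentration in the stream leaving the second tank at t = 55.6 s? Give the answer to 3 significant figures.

Each tank obeys Vᵢ dCᵢ/dt = Q(Cᵢ₋₁ − Cᵢ), so τᵢ = Vᵢ/Q.
τ₁ = 890/32.6 = 27.301 s; τ₂ = 1190/32.6 = 36.503 s.
Solving the cascade with C₁(0)=C₂(0)=0 gives C₂(t) = C_in[1 − (τ₁ e^(−t/τ₁) − τ₂ e^(−t/τ₂))/(τ₁ − τ₂)].
At t = 55.6: e^(−t/τ₁) = 0.13047, e^(−t/τ₂) = 0.21802.
C₂ = 2.87·[1 − (27.301·0.13047 − 36.503·0.21802)/(-9.2025)] = 2.87·0.52225 = 1.4989 g/L.

1.50 g/L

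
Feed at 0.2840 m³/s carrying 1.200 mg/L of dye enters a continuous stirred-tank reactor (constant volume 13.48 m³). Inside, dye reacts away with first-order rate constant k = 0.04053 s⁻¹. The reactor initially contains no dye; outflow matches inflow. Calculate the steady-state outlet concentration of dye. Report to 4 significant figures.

0.4104 mg/L

Accumulation = in − out − consumed: V dC/dt = Q C_in − Q C − k V C.
Steady state (dC/dt = 0): C_ss = Q C_in/(Q + kV) = C_in/(1 + kV/Q).
C_ss = 0.2840·1.200/(0.2840 + 0.04053·13.48) = 0.340800/0.830344 = 0.410432 mg/L.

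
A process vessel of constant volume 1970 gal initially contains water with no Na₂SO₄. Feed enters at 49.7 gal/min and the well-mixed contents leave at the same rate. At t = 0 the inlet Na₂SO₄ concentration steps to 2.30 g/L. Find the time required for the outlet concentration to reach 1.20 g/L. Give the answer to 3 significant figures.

Species balance: V dC/dt = Q(C_in − C) ⇒ τ = V/Q = 39.638 min.
C(t) = C_in + (C₀ − C_in) e^(−t/τ). Set C = 1.20 and solve for t:
e^(−t/τ) = (C − C_in)/(C₀ − C_in) = (1.20 − 2.30)/(0 − 2.30) = 0.47826
t = −τ ln(…) = 39.638 × 0.73760 = 29.237 min.

29.2 min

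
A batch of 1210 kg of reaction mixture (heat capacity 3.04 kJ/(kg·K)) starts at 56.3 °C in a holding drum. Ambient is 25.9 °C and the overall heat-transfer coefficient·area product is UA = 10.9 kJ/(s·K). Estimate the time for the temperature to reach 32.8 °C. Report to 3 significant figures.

500 s

Lumped-capacitance energy balance: M c_p dT/dt = UA(T_amb − T).
τ = M c_p/UA = 337.47 s; T_ss = T_amb = 25.900 °C.
T(t) = T_ss + (T₀ − T_ss)e^(−t/τ); set T = 32.8:
t = −τ ln[(T − T_ss)/(T₀ − T_ss)] = −337.47 · ln(0.22697) = 500.44 s.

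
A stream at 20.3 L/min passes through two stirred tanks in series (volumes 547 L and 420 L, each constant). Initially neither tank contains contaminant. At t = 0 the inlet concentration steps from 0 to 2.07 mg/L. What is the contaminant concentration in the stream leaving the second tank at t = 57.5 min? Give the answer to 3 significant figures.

Each tank obeys Vᵢ dCᵢ/dt = Q(Cᵢ₋₁ − Cᵢ), so τᵢ = Vᵢ/Q.
τ₁ = 547/20.3 = 26.946 min; τ₂ = 420/20.3 = 20.690 min.
Solving the cascade with C₁(0)=C₂(0)=0 gives C₂(t) = C_in[1 − (τ₁ e^(−t/τ₁) − τ₂ e^(−t/τ₂))/(τ₁ − τ₂)].
At t = 57.5: e^(−t/τ₁) = 0.11837, e^(−t/τ₂) = 0.062090.
C₂ = 2.07·[1 − (26.946·0.11837 − 20.690·0.062090)/(6.2562)] = 2.07·0.69549 = 1.4397 mg/L.

1.44 mg/L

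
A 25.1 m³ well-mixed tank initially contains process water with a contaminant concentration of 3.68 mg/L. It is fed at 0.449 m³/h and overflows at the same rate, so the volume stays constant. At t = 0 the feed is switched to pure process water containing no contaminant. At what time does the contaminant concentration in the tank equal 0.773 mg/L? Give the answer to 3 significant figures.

Species balance: V dC/dt = Q(C_in − C) ⇒ τ = V/Q = 55.902 h.
C(t) = C_in + (C₀ − C_in) e^(−t/τ). Set C = 0.773 and solve for t:
e^(−t/τ) = (C − C_in)/(C₀ − C_in) = (0.773 − 0)/(3.68 − 0) = 0.21005
t = −τ ln(…) = 55.902 × 1.5604 = 87.229 h.

87.2 h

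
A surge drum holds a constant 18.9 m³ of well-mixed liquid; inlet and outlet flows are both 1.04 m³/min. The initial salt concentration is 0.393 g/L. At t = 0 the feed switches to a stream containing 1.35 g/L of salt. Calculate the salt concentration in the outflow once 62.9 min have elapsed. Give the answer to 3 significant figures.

1.32 g/L

Species balance on the tank: V dC/dt = Q(C_in − C).
So dC/dt = (C_in − C)/τ with τ = V/Q = 18.9/1.04 = 18.173 min.
Solution: C(t) = C_in + (C₀ − C_in) e^(−t/τ).
C(62.9) = 1.35 + (0.393 − 1.35)·e^(−62.9/18.173) = 1.35 + (-0.95700)·0.031393 = 1.3200 g/L.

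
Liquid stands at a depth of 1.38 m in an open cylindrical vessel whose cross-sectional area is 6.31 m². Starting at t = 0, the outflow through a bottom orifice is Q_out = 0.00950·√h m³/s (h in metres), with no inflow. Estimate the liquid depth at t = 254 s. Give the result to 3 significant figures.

0.967 m

With no inflow, A dh/dt = −0.00950 √h.
Separate and integrate: 2(√h − √h₀) = −(0.00950/A) t.
√h = √1.38 − 0.00950·254/(2·6.31) = 1.1747 − 0.19120 = 0.98353.
h = 0.98353² = 0.96733 m.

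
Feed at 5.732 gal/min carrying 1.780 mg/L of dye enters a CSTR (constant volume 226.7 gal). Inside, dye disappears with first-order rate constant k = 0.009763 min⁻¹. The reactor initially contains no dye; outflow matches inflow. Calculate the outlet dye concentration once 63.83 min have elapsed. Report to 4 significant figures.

1.147 mg/L

Accumulation = in − out − consumed: V dC/dt = Q C_in − Q C − k V C.
dC/dt = (Q/V) C_in − (Q/V + k) C; effective rate a = Q/V + k = 0.0252845 + 0.009763 = 0.0350475 min⁻¹.
C_ss = Q C_in/(Q + kV) = 1.28415 mg/L; C(t) = C_ss + (C₀ − C_ss) e^(−a t).
C(63.83) = 1.28415 + (-1.28415)·e^(−0.0350475·63.83) = 1.28415 + (-1.28415)·0.106769 = 1.14705 mg/L.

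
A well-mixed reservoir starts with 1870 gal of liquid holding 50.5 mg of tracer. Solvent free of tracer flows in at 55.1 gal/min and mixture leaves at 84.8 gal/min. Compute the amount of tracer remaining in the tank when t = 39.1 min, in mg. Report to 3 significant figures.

3.16 mg

Let m(t) be the amount of tracer. Volume: V(t) = V₀ + (Q_in − Q_out) t = 1870 − 29.700 t; V(39.1) = 708.73 gal.
No tracer enters, so dm/dt = −Q_out · (m/V).
Separate: dm/m = −Q_out dt/V(t) ⇒ ln(m/m₀) = −(Q_out/(Q_in−Q_out)) ln(V/V₀).
m = m₀ (V₀/V)^(Q_out/(Q_in−Q_out)) = 50.5 × (1870/708.73)^(-2.8552) = 3.1638 mg.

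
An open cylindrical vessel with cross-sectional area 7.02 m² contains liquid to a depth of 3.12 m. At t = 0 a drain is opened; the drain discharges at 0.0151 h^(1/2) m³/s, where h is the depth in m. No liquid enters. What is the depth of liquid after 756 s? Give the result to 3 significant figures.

0.909 m

With no inflow, A dh/dt = −0.0151 √h.
∫ h^(−1/2) dh = −(0.0151/A) ∫ dt, giving 2√h = 2√h₀ − (0.0151/A) t.
√h = √3.12 − 0.0151·756/(2·7.02) = 1.7664 − 0.81308 = 0.95328.
h = 0.95328² = 0.90873 m.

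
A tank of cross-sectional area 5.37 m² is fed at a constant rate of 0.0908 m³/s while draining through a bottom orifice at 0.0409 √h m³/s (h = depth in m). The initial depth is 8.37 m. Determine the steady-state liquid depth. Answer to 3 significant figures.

4.93 m

Level balance: A dh/dt = 0.0908 − 0.0409 √h. Setting dh/dt = 0:
Q_in = 0.0409 √h_ss ⇒ √h_ss = 0.0908/0.0409 = 2.2200.
h_ss = 2.2200² = 4.9286 m. (Since h₀ = 8.37 m > h_ss, the level will fall toward this value.)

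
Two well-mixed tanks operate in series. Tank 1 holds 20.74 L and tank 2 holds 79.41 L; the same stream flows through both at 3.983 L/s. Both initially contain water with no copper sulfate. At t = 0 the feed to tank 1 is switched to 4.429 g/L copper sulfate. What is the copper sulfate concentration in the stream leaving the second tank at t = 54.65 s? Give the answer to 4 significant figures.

4.042 g/L

Time constants: τᵢ = Vᵢ/Q for each well-mixed tank.
τ₁ = 20.74/3.983 = 5.20713 s; τ₂ = 79.41/3.983 = 19.9372 s.
Tank 1: C₁ = C_in(1 − e^(−t/τ₁)). Tank 2 (τ₁ ≠ τ₂): C₂ = C_in[1 − (τ₁ e^(−t/τ₁) − τ₂ e^(−t/τ₂))/(τ₁ − τ₂)].
At t = 54.65: e^(−t/τ₁) = 2.76683e-05, e^(−t/τ₂) = 0.0644992.
C₂ = 4.429·[1 − (5.20713·2.76683e-05 − 19.9372·0.0644992)/(-14.7301)] = 4.429·0.912710 = 4.04239 g/L.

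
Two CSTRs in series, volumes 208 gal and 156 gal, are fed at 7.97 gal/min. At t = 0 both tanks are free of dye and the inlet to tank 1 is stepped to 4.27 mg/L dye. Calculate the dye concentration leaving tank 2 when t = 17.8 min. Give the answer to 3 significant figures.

Species balance on tank i: dCᵢ/dt = (Cᵢ₋₁ − Cᵢ)/τᵢ with τᵢ = Vᵢ/Q.
τ₁ = 208/7.97 = 26.098 min; τ₂ = 156/7.97 = 19.573 min.
Tank 1: C₁ = C_in(1 − e^(−t/τ₁)). Tank 2 (τ₁ ≠ τ₂): C₂ = C_in[1 − (τ₁ e^(−t/τ₁) − τ₂ e^(−t/τ₂))/(τ₁ − τ₂)].
At t = 17.8: e^(−t/τ₁) = 0.50558, e^(−t/τ₂) = 0.40277.
C₂ = 4.27·[1 − (26.098·0.50558 − 19.573·0.40277)/(6.5245)] = 4.27·0.18598 = 0.79413 mg/L.

0.794 mg/L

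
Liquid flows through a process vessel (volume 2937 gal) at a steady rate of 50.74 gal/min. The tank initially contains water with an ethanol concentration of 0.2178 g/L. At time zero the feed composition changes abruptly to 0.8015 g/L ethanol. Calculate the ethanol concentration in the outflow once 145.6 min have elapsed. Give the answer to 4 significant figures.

Mass balance on the solute (V constant): V dC/dt = Q(C_in − C).
So dC/dt = (C_in − C)/τ with τ = V/Q = 2937/50.74 = 57.8833 min.
This is linear first-order; C(t) = C_in + (C₀ − C_in) e^(−t/τ).
C(145.6) = 0.8015 + (0.2178 − 0.8015)·e^(−145.6/57.8833) = 0.8015 + (-0.583700)·0.0808302 = 0.754319 g/L.

0.7543 g/L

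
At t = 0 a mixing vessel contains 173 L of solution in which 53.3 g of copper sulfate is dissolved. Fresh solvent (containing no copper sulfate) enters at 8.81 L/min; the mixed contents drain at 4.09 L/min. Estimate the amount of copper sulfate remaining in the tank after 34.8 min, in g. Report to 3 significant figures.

29.9 g

Let m(t) be the amount of copper sulfate. Volume: V(t) = V₀ + (Q_in − Q_out) t = 173 + 4.7200 t; V(34.8) = 337.26 L.
Solute balance: dm/dt = 0 − Q_out C = −Q_out m/V(t).
Separate: dm/m = −Q_out dt/V(t) ⇒ ln(m/m₀) = −(Q_out/(Q_in−Q_out)) ln(V/V₀).
m = m₀ (V₀/V)^(Q_out/(Q_in−Q_out)) = 53.3 × (173/337.26)^(0.86653) = 29.889 g.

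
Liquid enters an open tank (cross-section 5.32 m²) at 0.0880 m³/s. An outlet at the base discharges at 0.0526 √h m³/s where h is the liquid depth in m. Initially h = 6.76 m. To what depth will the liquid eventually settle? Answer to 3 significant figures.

2.80 m

Unsteady balance on liquid volume: A dh/dt = Q_in − 0.0526 √h. At steady state dh/dt = 0:
Q_in = 0.0526 √h_ss ⇒ √h_ss = 0.0880/0.0526 = 1.6730.
h_ss = 1.6730² = 2.7989 m. (Since h₀ = 6.76 m > h_ss, the level will fall toward this value.)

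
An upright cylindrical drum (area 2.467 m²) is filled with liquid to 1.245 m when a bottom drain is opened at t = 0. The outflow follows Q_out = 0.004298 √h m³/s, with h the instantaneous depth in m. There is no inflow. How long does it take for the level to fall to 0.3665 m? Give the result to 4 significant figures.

A dh/dt = −Q_out = −0.004298 √h.
This is separable: 2 d(√h)/dt = −0.004298/A, so √h = √h₀ − (0.004298/(2A)) t.
t = 2A(√h₀ − √h)/0.004298 = 2·2.467·(√1.245 − √0.3665)/0.004298
  = 4.93400 × (1.11580 − 0.605392) / 0.004298 = 585.931 s.

585.9 s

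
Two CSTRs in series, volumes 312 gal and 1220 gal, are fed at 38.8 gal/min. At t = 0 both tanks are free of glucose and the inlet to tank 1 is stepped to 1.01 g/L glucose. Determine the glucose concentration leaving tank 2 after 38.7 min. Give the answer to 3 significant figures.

Species balance on tank i: dCᵢ/dt = (Cᵢ₋₁ − Cᵢ)/τᵢ with τᵢ = Vᵢ/Q.
τ₁ = 312/38.8 = 8.0412 min; τ₂ = 1220/38.8 = 31.443 min.
Solving the cascade with C₁(0)=C₂(0)=0 gives C₂(t) = C_in[1 − (τ₁ e^(−t/τ₁) − τ₂ e^(−t/τ₂))/(τ₁ − τ₂)].
At t = 38.7: e^(−t/τ₁) = 0.0081260, e^(−t/τ₂) = 0.29206.
C₂ = 1.01·[1 − (8.0412·0.0081260 − 31.443·0.29206)/(-23.402)] = 1.01·0.61037 = 0.61648 g/L.

0.616 g/L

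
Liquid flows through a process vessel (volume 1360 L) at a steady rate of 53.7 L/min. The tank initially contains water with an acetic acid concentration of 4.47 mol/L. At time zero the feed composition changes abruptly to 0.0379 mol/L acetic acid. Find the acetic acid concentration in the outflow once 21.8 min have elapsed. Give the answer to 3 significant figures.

1.91 mol/L

Species balance on the tank: V dC/dt = Q(C_in − C).
So dC/dt = (C_in − C)/τ with τ = V/Q = 1360/53.7 = 25.326 min.
This is linear first-order; C(t) = C_in + (C₀ − C_in) e^(−t/τ).
C(21.8) = 0.0379 + (4.47 − 0.0379)·e^(−21.8/25.326) = 0.0379 + (4.4321)·0.42283 = 1.9119 mol/L.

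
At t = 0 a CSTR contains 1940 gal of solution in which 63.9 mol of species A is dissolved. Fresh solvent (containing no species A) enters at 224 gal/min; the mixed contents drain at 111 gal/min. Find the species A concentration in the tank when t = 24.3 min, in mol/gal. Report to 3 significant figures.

0.00573 mol/gal

Let m(t) be the amount of species A. Volume: V(t) = V₀ + (Q_in − Q_out) t = 1940 + 113.00 t; V(24.3) = 4685.9 gal.
Species balance (pure solvent in): dm/dt = −Q_out · m/V(t).
dm/m = −Q_out dt/(V₀ + 113.00 t); integrating gives ln(m/m₀) = −(Q_out/(Q_in−Q_out)) ln(V/V₀).
m = m₀ (V₀/V)^(Q_out/(Q_in−Q_out)) = 63.9 × (1940/4685.9)^(0.98230) = 26.871 mol.
C = m/V = 26.871/4685.9 = 0.0057345 mol/gal.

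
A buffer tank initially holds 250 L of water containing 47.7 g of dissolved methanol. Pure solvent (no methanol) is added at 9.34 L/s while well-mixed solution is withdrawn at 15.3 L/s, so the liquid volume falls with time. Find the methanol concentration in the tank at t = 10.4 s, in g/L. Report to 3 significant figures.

Total volume: dV/dt = Q_in − Q_out = -5.9600 L/s, so V(t) = 250 − 5.9600 t and V(10.4) = 188.02 L.
Solute balance: dm/dt = 0 − Q_out C = −Q_out m/V(t).
Separate: dm/m = −Q_out dt/V(t) ⇒ ln(m/m₀) = −(Q_out/(Q_in−Q_out)) ln(V/V₀).
m = m₀ (V₀/V)^(Q_out/(Q_in−Q_out)) = 47.7 × (250/188.02)^(-2.5671) = 22.954 g.
C = m/V = 22.954/188.02 = 0.12208 g/L.

0.122 g/L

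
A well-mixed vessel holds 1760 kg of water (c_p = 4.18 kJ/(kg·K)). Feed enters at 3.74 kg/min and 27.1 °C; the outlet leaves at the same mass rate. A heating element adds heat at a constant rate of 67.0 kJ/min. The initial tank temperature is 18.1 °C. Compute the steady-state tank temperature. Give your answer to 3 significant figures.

M c_p dT/dt = ṁ c_p (T_in − T) + Q̇.
At steady state dT/dt = 0 ⇒ T_ss = T_in + Q̇/(ṁ c_p) = 27.1 + 67.0/(3.74·4.18) = 31.386 °C.

31.4 °C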